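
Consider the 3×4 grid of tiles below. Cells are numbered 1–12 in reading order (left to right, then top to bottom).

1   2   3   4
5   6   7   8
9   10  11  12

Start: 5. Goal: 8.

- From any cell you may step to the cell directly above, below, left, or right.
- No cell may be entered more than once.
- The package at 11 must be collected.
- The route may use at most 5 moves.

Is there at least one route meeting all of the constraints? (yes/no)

One route that works: 5 → 9 → 10 → 11 → 7 → 8.

yes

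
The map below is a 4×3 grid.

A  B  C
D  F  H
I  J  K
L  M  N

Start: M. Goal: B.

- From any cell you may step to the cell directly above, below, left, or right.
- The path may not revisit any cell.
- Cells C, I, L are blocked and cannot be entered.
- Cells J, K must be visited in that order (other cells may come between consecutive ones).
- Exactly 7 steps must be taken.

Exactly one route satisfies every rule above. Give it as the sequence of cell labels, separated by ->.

M -> J -> K -> H -> F -> D -> A -> B

The waypoints must appear in the order J, K, with no cell reused.
Route from M: up 1 to J, right 1 to K, up 1 to H, left 2 to D, up 1 to A, right 1 to B — 7 moves in all.
Check: order respected (J at step 1, K at step 2); 7 moves as required.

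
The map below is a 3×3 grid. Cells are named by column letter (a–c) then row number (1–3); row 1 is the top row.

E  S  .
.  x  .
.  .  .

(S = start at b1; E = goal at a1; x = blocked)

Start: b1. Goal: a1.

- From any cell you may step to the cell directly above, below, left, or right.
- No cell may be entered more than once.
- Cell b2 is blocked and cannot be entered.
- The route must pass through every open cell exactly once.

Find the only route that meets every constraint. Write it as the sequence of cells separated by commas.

Need to visit all 8 open cells exactly once, starting at b1 and ending at a1.
Cell b3 has only two open neighbours (a3 and c3), so the path must pass straight through it: one of those is the cell it's entered from and the other is where it exits.
Route from b1: right to c1, 2× down (reaching c3), 2× left (reaching a3), 2× up (reaching a1) — 7 moves in all.
Check: all 8 open cells covered.

b1, c1, c2, c3, b3, a3, a2, a1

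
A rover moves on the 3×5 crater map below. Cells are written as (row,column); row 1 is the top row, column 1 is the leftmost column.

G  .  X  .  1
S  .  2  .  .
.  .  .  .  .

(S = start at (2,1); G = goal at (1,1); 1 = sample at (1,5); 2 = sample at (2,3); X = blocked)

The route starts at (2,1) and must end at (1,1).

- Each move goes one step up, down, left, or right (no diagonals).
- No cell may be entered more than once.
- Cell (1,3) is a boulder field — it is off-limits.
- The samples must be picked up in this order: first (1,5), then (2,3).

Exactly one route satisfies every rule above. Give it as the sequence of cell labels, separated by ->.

(2,1) -> (3,1) -> (3,2) -> (3,3) -> (3,4) -> (3,5) -> (2,5) -> (1,5) -> (1,4) -> (2,4) -> (2,3) -> (2,2) -> (1,2) -> (1,1)

The waypoints must appear in the order (1,5), (2,3), with no cell reused.
Route from (2,1): down 1 to (3,1), right 4 to (3,5), up 2 to (1,5), left 1 to (1,4), down 1 to (2,4), left 2 to (2,2), up 1 to (1,2), left 1 to (1,1) — 13 moves in all.
Check: order respected (1 at step 7, 2 at step 10).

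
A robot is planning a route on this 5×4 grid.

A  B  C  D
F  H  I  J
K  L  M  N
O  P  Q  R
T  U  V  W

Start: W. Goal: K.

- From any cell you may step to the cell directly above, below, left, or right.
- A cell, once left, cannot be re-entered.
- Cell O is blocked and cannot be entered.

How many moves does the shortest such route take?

5

The Manhattan distance from W to K is |5−3| + |4−1| = 5, so at least 5 moves are needed.
A route of 5 moves achieves this: W → R → N → M → L → K.
Since 5 matches the lower bound, it is optimal.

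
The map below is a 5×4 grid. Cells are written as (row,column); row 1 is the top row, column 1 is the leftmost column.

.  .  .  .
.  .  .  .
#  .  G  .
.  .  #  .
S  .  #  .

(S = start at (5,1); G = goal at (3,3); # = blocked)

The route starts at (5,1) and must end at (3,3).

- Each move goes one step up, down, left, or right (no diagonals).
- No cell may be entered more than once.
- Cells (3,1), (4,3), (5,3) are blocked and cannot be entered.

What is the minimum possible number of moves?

4

The Manhattan distance from (5,1) to (3,3) is |5−3| + |1−3| = 4, so at least 4 moves are needed.
A route of 4 moves achieves this: (5,1) → (4,1) → (4,2) → (3,2) → (3,3).
Since 4 matches the lower bound, it is optimal.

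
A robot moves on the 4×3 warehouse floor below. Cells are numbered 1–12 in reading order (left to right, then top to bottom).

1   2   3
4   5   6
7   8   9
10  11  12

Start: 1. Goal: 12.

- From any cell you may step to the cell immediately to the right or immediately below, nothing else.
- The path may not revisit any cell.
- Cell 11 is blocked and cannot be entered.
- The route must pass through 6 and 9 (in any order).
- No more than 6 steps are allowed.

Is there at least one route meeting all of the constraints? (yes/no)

yes

One route that works: 1 → 4 → 5 → 6 → 9 → 12.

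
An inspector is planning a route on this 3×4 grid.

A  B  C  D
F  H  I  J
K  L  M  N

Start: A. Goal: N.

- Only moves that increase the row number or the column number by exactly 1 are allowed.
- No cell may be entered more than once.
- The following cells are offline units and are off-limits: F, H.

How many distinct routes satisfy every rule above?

A right/down-only route from A to N makes exactly 2 down-moves and 3 right-moves in some order.
With no other constraints that would be C(5,2) = 10 routes.
Subtract routes through each blocked cell (inclusion–exclusion for overlaps): − through F: 4 − through H: 6 + through F&H: 3 → 3.
That gives 3 routes.

3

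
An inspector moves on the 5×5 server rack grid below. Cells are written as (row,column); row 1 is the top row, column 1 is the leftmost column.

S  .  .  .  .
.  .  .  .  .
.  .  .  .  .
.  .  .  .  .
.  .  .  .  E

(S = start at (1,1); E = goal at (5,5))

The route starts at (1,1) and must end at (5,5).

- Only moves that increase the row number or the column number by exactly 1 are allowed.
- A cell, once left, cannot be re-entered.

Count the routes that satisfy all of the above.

70

A right/down-only route from (1,1) to (5,5) makes exactly 4 down-moves and 4 right-moves in some order.
With no other constraints that would be C(8,4) = 70 routes.
That gives 70 routes.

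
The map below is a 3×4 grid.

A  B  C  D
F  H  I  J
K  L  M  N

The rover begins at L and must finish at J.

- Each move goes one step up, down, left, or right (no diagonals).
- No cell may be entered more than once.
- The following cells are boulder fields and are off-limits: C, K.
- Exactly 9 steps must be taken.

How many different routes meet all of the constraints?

0

Need simple routes of exactly 9 moves from L to J (Manhattan distance 3, so 3 moves are spent on a detour and 3 undoing it).
No route satisfies every constraint, so the count is 0.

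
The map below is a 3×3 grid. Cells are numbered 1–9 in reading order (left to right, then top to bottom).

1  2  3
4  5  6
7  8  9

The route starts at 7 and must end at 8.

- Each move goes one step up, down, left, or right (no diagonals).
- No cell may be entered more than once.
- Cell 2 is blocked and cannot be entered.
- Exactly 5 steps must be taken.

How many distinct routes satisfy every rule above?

Need simple routes of exactly 5 moves from 7 to 8 (Manhattan distance 1, so 2 moves are spent on a detour and 2 undoing it).
Enumerating: 7 4 5 6 9 8.
That gives 1 route.

1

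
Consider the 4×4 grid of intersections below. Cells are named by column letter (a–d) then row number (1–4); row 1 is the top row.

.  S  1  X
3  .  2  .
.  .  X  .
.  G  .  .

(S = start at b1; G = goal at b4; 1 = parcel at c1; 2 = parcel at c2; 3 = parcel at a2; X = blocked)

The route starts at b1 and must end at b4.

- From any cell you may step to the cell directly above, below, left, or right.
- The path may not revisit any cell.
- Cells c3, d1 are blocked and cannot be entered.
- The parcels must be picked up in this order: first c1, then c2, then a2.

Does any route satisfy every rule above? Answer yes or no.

One route that works: b1 → c1 → c2 → b2 → a2 → a3 → a4 → b4.

yes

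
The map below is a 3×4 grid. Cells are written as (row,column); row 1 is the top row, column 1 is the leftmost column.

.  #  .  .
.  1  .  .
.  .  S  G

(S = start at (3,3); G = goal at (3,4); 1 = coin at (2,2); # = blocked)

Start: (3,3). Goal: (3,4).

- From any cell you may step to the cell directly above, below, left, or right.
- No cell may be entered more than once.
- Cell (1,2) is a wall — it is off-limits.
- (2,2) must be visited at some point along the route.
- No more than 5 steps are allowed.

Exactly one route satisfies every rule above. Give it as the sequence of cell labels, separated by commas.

(3,3), (3,2), (2,2), (2,3), (2,4), (3,4)

The budget equals the shortest possible length, so every move has to be on a shortest route through the required cells.
Route from (3,3): left 1 to (3,2), up 1 to (2,2), right 2 to (2,4), down 1 to (3,4) — 5 moves in all.
Check: all required cells visited; 5 ≤ 5 moves.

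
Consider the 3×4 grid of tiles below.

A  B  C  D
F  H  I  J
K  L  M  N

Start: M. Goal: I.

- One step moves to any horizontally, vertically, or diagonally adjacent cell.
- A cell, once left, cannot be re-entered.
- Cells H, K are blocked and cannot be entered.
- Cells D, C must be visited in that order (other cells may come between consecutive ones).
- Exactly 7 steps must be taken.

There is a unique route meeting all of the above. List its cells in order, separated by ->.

M -> J -> D -> C -> B -> F -> L -> I

The waypoints must appear in the order D, C, with no cell reused.
Route from M: up-right to J, up to D, 2× left (reaching B), down-left to F, down-right to L, up-right to I — 7 moves in all.
Check: order respected (D at step 2, C at step 3); 7 moves as required.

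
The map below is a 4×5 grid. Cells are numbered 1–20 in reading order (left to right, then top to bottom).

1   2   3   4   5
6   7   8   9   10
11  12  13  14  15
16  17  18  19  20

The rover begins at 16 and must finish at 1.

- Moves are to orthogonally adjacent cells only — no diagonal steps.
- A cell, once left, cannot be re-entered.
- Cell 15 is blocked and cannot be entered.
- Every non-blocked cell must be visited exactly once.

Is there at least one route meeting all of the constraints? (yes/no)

Cell 20 has only one open neighbour but is neither the start nor the goal, so a Hamiltonian route would have to both enter and leave it through the same neighbour — impossible without revisiting.

no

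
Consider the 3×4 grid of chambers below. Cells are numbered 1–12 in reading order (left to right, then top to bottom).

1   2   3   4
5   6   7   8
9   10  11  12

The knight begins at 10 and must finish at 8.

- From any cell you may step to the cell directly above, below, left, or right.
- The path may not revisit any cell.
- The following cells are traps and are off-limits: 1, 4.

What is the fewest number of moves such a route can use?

3

The Manhattan distance from 10 to 8 is |3−2| + |2−4| = 3, so at least 3 moves are needed.
A route of 3 moves achieves this: 10 → 6 → 7 → 8.
Since 3 matches the lower bound, it is optimal.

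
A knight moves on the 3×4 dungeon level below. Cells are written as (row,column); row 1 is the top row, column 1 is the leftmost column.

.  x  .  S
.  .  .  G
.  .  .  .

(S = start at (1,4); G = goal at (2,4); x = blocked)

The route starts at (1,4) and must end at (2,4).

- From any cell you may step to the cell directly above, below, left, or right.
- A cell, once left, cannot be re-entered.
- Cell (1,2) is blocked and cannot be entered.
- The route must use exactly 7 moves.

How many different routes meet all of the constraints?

1

Need simple routes of exactly 7 moves from (1,4) to (2,4) (Manhattan distance 1, so 3 moves are spent on a detour and 3 undoing it).
Enumerating: (1,4) (1,3) (2,3) (2,2) (3,2) (3,3) (3,4) (2,4).
That gives 1 route.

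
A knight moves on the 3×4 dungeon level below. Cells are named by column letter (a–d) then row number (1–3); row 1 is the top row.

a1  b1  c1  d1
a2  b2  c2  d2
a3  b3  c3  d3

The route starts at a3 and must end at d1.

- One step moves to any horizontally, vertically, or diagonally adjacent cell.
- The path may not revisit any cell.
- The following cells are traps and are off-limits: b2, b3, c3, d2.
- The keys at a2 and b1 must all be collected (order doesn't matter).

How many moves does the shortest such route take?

Any route passes through a2 and b1 in some order between a3 and d1. Summing Chebyshev distances along each leg and taking the cheapest ordering (a3 → a2 → b1 → d1) gives a lower bound of 1 + 1 + 2 = 4 moves.
A route of 4 moves achieves this: a3 → a2 → b1 → c1 → d1.
Since 4 matches the lower bound, it is optimal.

4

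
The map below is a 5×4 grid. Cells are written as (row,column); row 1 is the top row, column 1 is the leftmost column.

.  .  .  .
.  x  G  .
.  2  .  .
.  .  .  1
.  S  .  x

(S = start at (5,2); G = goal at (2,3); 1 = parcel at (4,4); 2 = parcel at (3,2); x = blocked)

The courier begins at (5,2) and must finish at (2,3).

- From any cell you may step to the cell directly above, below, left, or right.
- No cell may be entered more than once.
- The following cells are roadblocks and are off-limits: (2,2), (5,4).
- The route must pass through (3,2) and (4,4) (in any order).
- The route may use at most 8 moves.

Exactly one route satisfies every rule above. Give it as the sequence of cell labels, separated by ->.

Any route must reach (3,2) and (4,4) and still end at (2,3) within 8 moves, so the order of the required stops is forced.
Route from (5,2): 2× up (reaching (3,2)), right to (3,3), down to (4,3), right to (4,4), 2× up (reaching (2,4)), left to (2,3) — 8 moves in all.
Check: all required cells visited; 8 ≤ 8 moves.

(5,2) -> (4,2) -> (3,2) -> (3,3) -> (4,3) -> (4,4) -> (3,4) -> (2,4) -> (2,3)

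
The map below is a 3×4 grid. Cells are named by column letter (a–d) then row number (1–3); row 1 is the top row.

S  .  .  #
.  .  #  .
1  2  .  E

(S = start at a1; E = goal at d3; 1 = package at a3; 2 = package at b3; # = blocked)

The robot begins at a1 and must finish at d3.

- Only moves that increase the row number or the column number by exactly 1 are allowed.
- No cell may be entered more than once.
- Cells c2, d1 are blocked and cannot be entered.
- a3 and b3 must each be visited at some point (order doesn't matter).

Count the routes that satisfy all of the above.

1

A right/down-only route from a1 to d3 makes exactly 2 down-moves and 3 right-moves in some order.
With no other constraints that would be C(5,2) = 10 routes.
A monotone route can only reach the required cells in the order a3, b3, so split there and multiply the segment counts (each segment already excludes blocked cells): a1→a3: 1; a3→b3: 1; b3→d3: 1; product = 1.
That gives 1 route.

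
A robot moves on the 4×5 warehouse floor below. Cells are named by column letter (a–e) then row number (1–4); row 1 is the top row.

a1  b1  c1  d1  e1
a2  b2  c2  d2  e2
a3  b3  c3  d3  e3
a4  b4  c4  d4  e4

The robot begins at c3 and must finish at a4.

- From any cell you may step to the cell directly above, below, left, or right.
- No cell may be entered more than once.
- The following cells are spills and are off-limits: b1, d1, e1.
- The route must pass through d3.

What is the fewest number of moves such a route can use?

5

Any route passes through d3 somewhere between c3 and a4. Summing Manhattan distances along the two legs (c3 → d3 → a4) gives a lower bound of 1 + 4 = 5 moves.
A route of 5 moves achieves this: c3 → d3 → d4 → c4 → b4 → a4.
Since 5 matches the lower bound, it is optimal.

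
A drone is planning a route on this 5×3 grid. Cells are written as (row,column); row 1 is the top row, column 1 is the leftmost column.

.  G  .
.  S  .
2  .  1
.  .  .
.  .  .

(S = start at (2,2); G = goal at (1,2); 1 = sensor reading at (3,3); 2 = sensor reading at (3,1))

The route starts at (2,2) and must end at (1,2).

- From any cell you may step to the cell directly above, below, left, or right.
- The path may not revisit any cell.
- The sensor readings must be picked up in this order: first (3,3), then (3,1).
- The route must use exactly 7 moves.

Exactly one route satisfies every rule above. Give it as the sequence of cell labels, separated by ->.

(2,2) -> (2,3) -> (3,3) -> (3,2) -> (3,1) -> (2,1) -> (1,1) -> (1,2)

The waypoints must appear in the order (3,3), (3,1), with no cell reused.
Route from (2,2): right 1 to (2,3), down 1 to (3,3), left 2 to (3,1), up 2 to (1,1), right 1 to (1,2) — 7 moves in all.
Check: order respected (1 at step 2, 2 at step 4); 7 moves as required.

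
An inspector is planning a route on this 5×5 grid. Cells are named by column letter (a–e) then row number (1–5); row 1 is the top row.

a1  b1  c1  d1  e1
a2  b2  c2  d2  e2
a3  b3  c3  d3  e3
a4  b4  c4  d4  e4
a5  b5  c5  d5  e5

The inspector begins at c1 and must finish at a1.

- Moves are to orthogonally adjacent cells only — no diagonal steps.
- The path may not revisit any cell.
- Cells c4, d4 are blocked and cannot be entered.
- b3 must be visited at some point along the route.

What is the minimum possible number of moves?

Any route passes through b3 somewhere between c1 and a1. Summing Manhattan distances along the two legs (c1 → b3 → a1) gives a lower bound of 3 + 3 = 6 moves.
A route of 6 moves achieves this: c1 → c2 → c3 → b3 → b2 → b1 → a1.
Since 6 matches the lower bound, it is optimal.

6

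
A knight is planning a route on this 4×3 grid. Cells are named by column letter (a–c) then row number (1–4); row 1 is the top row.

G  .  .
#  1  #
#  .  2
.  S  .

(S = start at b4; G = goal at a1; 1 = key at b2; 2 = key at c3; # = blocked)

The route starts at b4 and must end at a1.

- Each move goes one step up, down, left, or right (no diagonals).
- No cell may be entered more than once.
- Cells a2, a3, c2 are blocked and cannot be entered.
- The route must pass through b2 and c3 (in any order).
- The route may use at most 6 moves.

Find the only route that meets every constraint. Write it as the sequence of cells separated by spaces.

Any route must reach b2 and c3 and still end at a1 within 6 moves, so the order of the required stops is forced.
Route from b4: right to c4, up to c3, left to b3, 2× up (reaching b1), left to a1 — 6 moves in all.
Check: all required cells visited; 6 ≤ 6 moves.

b4 c4 c3 b3 b2 b1 a1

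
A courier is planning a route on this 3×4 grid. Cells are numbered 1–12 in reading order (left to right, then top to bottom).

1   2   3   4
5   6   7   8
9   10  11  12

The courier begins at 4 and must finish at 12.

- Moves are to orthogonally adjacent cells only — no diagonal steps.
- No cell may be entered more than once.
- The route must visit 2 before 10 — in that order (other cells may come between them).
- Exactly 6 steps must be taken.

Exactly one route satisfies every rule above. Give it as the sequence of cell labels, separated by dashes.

4 - 3 - 2 - 6 - 10 - 11 - 12

The waypoints must appear in the order 2, 10, with no cell reused.
Route from 4: 2× left (reaching 2), 2× down (reaching 10), 2× right (reaching 12) — 6 moves in all.
Check: order respected (2 at step 2, 10 at step 4); 6 moves as required.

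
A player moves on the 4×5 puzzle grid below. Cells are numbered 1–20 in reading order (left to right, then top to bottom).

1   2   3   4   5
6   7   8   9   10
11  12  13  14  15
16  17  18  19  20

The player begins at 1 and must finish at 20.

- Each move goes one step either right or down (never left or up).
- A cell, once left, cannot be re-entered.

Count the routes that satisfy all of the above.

35

A right/down-only route from 1 to 20 makes exactly 3 down-moves and 4 right-moves in some order.
With no other constraints that would be C(7,3) = 35 routes.
That gives 35 routes.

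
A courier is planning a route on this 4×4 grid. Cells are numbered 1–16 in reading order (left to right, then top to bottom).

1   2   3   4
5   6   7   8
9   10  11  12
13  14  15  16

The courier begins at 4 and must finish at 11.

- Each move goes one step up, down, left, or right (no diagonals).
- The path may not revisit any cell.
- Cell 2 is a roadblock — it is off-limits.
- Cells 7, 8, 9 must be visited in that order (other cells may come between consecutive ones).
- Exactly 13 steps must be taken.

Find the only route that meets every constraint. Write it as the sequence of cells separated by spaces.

4 3 7 8 12 16 15 14 13 9 5 6 10 11

The waypoints must appear in the order 7, 8, 9, with no cell reused.
Route from 4: left to 3, down to 7, right to 8, 2× down (reaching 16), 3× left (reaching 13), 2× up (reaching 5), right to 6, down to 10, right to 11 — 13 moves in all.
Check: order respected (7 at step 2, 8 at step 3, 9 at step 9); 13 moves as required.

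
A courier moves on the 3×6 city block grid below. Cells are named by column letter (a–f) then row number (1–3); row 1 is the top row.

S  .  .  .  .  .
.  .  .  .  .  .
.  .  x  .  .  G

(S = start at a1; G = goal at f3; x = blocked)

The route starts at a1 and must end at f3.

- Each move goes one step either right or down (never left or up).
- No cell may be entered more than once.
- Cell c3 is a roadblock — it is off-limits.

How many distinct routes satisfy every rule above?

A right/down-only route from a1 to f3 makes exactly 2 down-moves and 5 right-moves in some order.
With no other constraints that would be C(7,2) = 21 routes.
Subtract routes through each blocked cell (inclusion–exclusion for overlaps): − through c3: 6 → 15.
That gives 15 routes.

15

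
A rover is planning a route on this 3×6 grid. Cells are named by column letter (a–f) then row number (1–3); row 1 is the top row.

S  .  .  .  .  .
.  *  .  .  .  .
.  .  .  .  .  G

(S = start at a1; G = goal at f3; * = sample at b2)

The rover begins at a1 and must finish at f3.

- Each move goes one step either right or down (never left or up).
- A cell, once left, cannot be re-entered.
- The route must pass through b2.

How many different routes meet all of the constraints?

10

A right/down-only route from a1 to f3 makes exactly 2 down-moves and 5 right-moves in some order.
With no other constraints that would be C(7,2) = 21 routes.
Split at b2 and multiply the segment counts: a1→b2: 2; b2→f3: 5; product = 10.
That gives 10 routes.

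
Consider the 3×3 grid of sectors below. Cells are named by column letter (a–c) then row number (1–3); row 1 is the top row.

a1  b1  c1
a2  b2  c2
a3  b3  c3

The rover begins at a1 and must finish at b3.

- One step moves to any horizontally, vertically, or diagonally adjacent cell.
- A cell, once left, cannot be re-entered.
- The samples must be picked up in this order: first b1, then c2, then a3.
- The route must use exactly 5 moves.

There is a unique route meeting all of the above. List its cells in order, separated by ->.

The waypoints must appear in the order b1, c2, a3, with no cell reused.
Route from a1: right to b1, down-right to c2, left to b2, down-left to a3, right to b3 — 5 moves in all.
Check: order respected (b1 at step 1, c2 at step 2, a3 at step 4); 5 moves as required.

a1 -> b1 -> c2 -> b2 -> a3 -> b3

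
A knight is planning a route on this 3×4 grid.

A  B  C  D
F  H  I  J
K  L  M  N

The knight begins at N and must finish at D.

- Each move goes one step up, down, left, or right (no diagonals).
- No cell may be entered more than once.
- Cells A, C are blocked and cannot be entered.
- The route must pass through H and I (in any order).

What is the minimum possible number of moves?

6

Any route passes through H and I in some order between N and D. Summing Manhattan distances along each leg and taking the cheapest ordering (N → H → I → D) gives a lower bound of 3 + 1 + 2 = 6 moves.
A route of 6 moves achieves this: N → M → L → H → I → J → D.
Since 6 matches the lower bound, it is optimal.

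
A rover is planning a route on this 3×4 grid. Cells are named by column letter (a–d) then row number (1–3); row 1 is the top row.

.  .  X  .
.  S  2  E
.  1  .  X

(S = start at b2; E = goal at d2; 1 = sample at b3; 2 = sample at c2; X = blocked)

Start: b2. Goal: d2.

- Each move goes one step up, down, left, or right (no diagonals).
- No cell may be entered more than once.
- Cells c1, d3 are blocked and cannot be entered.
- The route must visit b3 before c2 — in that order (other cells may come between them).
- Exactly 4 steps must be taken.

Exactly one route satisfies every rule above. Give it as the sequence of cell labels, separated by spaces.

b2 b3 c3 c2 d2

The waypoints must appear in the order b3, c2, with no cell reused.
Route from b2: down to b3, right to c3, up to c2, right to d2 — 4 moves in all.
Check: order respected (1 at step 1, 2 at step 3); 4 moves as required.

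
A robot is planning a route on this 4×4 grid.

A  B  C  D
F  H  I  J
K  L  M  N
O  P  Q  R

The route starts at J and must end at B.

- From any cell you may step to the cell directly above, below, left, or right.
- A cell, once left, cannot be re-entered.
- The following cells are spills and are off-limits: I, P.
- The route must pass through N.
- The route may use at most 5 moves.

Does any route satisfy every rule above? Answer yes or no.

One route that works: J → N → M → L → H → B.

yes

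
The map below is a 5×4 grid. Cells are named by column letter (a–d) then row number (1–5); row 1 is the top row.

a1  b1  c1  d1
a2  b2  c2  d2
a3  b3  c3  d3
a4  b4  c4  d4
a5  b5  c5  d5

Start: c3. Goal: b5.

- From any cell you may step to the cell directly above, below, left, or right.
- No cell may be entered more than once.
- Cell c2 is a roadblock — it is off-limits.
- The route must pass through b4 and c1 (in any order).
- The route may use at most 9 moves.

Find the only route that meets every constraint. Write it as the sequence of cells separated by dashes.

Any route must reach b4 and c1 and still end at b5 within 9 moves, so the order of the required stops is forced.
Route from c3: right to d3, 2× up (reaching d1), 2× left (reaching b1), 4× down (reaching b5) — 9 moves in all.
Check: all required cells visited; 9 ≤ 9 moves.

c3 - d3 - d2 - d1 - c1 - b1 - b2 - b3 - b4 - b5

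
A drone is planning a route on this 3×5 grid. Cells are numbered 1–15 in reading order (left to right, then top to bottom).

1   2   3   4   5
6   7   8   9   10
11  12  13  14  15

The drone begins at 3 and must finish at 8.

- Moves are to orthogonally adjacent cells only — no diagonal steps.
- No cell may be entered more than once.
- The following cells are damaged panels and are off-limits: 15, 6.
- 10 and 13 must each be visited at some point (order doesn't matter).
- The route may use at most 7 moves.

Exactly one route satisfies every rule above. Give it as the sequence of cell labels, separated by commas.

3, 4, 5, 10, 9, 14, 13, 8

The 7-move cap with required stops at 10, 13 leaves no slack for detours.
Route from 3: right 2 to 5, down 1 to 10, left 1 to 9, down 1 to 14, left 1 to 13, up 1 to 8 — 7 moves in all.
Check: all required cells visited; 7 ≤ 7 moves.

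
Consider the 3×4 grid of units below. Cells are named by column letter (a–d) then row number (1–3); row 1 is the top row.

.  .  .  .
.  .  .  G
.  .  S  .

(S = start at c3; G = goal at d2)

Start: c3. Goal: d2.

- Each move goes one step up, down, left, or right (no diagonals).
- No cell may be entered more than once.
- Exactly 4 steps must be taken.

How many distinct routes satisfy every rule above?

Need simple routes of exactly 4 moves from c3 to d2 (Manhattan distance 2, so 1 moves are spent on a detour and 1 undoing it).
Enumerating: c3 c2 c1 d1 d2 | c3 b3 b2 c2 d2.
That gives 2 routes.

2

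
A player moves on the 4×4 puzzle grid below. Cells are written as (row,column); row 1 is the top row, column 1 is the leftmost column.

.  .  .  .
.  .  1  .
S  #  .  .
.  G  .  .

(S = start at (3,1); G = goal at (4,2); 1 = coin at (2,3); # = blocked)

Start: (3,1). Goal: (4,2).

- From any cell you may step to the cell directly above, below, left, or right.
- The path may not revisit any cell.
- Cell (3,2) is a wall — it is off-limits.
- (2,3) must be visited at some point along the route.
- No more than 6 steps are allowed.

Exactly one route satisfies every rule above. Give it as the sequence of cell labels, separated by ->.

The 6-move cap with required stops at (2,3) leaves no slack for detours.
Route from (3,1): up 1 to (2,1), right 2 to (2,3), down 2 to (4,3), left 1 to (4,2) — 6 moves in all.
Check: all required cells visited; 6 ≤ 6 moves.

(3,1) -> (2,1) -> (2,2) -> (2,3) -> (3,3) -> (4,3) -> (4,2)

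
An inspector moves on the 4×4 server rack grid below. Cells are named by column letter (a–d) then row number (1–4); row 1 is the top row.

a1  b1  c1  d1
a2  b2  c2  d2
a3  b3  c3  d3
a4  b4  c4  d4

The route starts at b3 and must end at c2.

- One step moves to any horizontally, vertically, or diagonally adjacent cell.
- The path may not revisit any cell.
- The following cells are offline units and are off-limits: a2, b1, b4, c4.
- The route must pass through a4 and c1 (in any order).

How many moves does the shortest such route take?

5

Any route passes through a4 and c1 in some order between b3 and c2. Summing Chebyshev distances along each leg and taking the cheapest ordering (b3 → a4 → c1 → c2) gives a lower bound of 1 + 3 + 1 = 5 moves.
A route of 5 moves achieves this: b3 → a4 → a3 → b2 → c1 → c2.
Since 5 matches the lower bound, it is optimal.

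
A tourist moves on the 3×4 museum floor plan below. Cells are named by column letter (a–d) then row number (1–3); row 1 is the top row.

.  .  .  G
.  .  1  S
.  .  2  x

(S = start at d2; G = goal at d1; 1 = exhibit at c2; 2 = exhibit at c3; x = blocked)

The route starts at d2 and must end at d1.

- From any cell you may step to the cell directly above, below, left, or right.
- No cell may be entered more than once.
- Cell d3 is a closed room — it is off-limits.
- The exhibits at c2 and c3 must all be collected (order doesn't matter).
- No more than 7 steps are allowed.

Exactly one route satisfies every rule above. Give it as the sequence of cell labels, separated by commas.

Any route must reach c2 and c3 and still end at d1 within 7 moves, so the order of the required stops is forced.
Route from d2: left 1 to c2, down 1 to c3, left 1 to b3, up 2 to b1, right 2 to d1 — 7 moves in all.
Check: all required cells visited; 7 ≤ 7 moves.

d2, c2, c3, b3, b2, b1, c1, d1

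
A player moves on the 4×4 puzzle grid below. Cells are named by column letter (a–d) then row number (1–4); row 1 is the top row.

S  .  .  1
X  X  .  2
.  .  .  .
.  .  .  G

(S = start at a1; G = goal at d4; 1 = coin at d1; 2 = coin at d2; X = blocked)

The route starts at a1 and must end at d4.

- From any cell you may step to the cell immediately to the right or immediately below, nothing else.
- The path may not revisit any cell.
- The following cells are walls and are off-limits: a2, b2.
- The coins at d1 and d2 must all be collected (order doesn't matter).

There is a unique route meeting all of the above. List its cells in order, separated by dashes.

Moves only go right or down, so the column and row indices never decrease.
Route from a1: 3× right (reaching d1), 3× down (reaching d4) — 6 moves in all.
Check: all required cells visited.

a1 - b1 - c1 - d1 - d2 - d3 - d4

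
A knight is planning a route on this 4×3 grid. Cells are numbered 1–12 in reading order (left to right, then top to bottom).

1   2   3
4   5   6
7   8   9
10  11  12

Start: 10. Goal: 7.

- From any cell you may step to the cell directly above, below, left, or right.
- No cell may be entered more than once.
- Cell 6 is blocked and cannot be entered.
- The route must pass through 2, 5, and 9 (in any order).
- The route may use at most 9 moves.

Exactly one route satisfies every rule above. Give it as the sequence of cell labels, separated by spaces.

10 11 12 9 8 5 2 1 4 7

Any route must reach 2, 5, and 9 and still end at 7 within 9 moves, so the order of the required stops is forced.
Route from 10: right 2 to 12, up 1 to 9, left 1 to 8, up 2 to 2, left 1 to 1, down 2 to 7 — 9 moves in all.
Check: all required cells visited; 9 ≤ 9 moves.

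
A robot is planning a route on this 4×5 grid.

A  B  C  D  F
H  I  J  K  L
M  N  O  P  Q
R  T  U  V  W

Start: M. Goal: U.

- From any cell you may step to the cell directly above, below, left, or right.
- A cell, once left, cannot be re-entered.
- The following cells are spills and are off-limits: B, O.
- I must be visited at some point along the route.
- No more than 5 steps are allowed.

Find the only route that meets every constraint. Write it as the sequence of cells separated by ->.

The 5-move cap with required stops at I leaves no slack for detours.
Route from M: up to H, right to I, 2× down (reaching T), right to U — 5 moves in all.
Check: all required cells visited; 5 ≤ 5 moves.

M -> H -> I -> N -> T -> U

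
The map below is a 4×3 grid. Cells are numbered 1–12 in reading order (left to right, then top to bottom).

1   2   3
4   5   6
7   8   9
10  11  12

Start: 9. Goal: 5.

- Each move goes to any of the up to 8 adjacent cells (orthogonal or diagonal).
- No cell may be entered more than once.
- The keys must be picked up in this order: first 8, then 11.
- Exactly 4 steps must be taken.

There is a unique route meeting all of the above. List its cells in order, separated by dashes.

The waypoints must appear in the order 8, 11, with no cell reused.
Route from 9: left 1 to 8, down 1 to 11, up-left 1 to 7, up-right 1 to 5 — 4 moves in all.
Check: order respected (8 at step 1, 11 at step 2); 4 moves as required.

9 - 8 - 11 - 7 - 5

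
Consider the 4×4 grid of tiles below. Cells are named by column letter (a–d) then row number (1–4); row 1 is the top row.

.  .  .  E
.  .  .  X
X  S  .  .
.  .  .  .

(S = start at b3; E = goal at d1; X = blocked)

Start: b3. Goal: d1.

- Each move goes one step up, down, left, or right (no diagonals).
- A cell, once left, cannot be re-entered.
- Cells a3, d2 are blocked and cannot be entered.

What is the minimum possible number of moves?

The Manhattan distance from b3 to d1 is |3−1| + |2−4| = 4, so at least 4 moves are needed.
A route of 4 moves achieves this: b3 → b2 → b1 → c1 → d1.
Since 4 matches the lower bound, it is optimal.

4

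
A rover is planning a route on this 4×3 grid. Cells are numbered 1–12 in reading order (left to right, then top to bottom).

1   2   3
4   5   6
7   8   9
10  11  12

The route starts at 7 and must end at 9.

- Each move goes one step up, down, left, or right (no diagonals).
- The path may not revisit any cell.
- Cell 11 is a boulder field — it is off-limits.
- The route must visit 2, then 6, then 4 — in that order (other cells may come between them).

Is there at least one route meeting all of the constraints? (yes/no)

no

Ignoring the required order, 5 revisit-free routes from 7 to 9 pass through all of 2, 6, and 4; the waypoint orders that occur are 4 → 2 → 6 (5) — never 2 → 6 → 4.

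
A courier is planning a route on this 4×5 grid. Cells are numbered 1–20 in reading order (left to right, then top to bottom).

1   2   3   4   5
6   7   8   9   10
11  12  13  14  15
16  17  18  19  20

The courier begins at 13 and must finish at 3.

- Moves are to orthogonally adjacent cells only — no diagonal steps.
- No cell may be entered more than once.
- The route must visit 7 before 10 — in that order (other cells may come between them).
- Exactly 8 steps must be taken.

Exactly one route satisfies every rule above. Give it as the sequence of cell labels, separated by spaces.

13 12 7 8 9 10 5 4 3

The waypoints must appear in the order 7, 10, with no cell reused.
Route from 13: left 1 to 12, up 1 to 7, right 3 to 10, up 1 to 5, left 2 to 3 — 8 moves in all.
Check: order respected (7 at step 2, 10 at step 5); 8 moves as required.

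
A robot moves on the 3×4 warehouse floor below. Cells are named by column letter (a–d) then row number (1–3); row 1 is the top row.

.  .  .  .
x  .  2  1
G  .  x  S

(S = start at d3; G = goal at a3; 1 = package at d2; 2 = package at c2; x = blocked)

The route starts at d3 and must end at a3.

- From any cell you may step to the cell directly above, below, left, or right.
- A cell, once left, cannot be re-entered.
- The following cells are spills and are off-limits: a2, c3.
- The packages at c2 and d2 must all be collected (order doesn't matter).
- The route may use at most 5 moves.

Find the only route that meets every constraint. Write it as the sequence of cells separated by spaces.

The 5-move cap with required stops at c2, d2 leaves no slack for detours.
Route from d3: up 1 to d2, left 2 to b2, down 1 to b3, left 1 to a3 — 5 moves in all.
Check: all required cells visited; 5 ≤ 5 moves.

d3 d2 c2 b2 b3 a3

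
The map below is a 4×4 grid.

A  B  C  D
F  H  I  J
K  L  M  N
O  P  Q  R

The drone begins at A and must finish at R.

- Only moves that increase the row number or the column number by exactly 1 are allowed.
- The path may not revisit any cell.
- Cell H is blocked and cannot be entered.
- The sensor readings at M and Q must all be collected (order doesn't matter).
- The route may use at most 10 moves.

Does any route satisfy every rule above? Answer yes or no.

yes

One route that works: A → F → K → L → M → Q → R.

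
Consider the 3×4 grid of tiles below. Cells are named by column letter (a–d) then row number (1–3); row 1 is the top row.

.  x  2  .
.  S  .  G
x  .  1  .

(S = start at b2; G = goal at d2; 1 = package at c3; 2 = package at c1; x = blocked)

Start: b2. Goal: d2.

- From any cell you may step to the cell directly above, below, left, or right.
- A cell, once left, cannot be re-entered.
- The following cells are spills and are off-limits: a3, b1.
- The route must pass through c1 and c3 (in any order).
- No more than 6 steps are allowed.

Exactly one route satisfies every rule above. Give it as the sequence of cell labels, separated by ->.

b2 -> b3 -> c3 -> c2 -> c1 -> d1 -> d2

The 6-move cap with required stops at c1, c3 leaves no slack for detours.
Route from b2: down to b3, right to c3, 2× up (reaching c1), right to d1, down to d2 — 6 moves in all.
Check: all required cells visited; 6 ≤ 6 moves.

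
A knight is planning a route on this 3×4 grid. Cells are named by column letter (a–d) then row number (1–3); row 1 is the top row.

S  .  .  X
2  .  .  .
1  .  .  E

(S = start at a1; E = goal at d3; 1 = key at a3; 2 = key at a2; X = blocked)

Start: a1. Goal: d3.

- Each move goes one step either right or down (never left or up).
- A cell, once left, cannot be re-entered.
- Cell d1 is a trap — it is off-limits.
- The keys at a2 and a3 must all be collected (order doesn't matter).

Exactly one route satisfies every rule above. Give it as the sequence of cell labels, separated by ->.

Moves only go right or down, so the column and row indices never decrease.
Route from a1: down 2 to a3, right 3 to d3 — 5 moves in all.
Check: all required cells visited.

a1 -> a2 -> a3 -> b3 -> c3 -> d3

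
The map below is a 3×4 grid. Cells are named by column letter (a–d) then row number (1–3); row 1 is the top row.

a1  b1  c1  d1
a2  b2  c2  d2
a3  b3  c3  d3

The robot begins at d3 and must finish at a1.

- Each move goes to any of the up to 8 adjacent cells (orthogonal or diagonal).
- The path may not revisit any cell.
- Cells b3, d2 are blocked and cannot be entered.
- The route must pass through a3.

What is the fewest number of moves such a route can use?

Any route passes through a3 somewhere between d3 and a1. Summing Chebyshev distances along the two legs (d3 → a3 → a1) gives a lower bound of 3 + 2 = 5 moves.
A route of 5 moves achieves this: d3 → c2 → b2 → a3 → a2 → a1.
Since 5 matches the lower bound, it is optimal.

5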